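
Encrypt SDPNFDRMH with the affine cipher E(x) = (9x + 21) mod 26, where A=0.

S(18): 9·18+21=183≡1 → B
D(3): 9·3+21=48≡22 → W
P(15): 9·15+21=156≡0 → A
N(13): 9·13+21=138≡8 → I
F(5): 9·5+21=66≡14 → O
D(3): 9·3+21=48≡22 → W
R(17): 9·17+21=174≡18 → S
M(12): 9·12+21=129≡25 → Z
H(7): 9·7+21=84≡6 → G

BWAIOWSZG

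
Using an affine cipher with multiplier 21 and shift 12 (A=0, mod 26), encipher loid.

juyx

l(11): 21·11+12=243≡9 → j
o(14): 21·14+12=306≡20 → u
i(8): 21·8+12=180≡24 → y
d(3): 21·3+12=75≡23 → x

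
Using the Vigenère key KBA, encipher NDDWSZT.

Repeat the key across the message: KBAKBAK
N(13)+K(10): 23 → X
D(3)+B(1): 4 → E
D(3)+A(0): 3 → D
W(22)+K(10): 32≡6 → G
S(18)+B(1): 19 → T
Z(25)+A(0): 25 → Z
T(19)+K(10): 29≡3 → D

XEDGTZD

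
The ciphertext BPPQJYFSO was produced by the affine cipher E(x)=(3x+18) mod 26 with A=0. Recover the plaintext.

The inverse of 3 mod 26 is 9, since 3·9=27≡1. Apply D(y)=9·(y−18) mod 26:
B(1): 9·(1−18)=-153≡3 → D
P(15): 9·(15−18)=-27≡25 → Z
P(15): 9·(15−18)=-27≡25 → Z
Q(16): 9·(16−18)=-18≡8 → I
J(9): 9·(9−18)=-81≡23 → X
Y(24): 9·(24−18)=54≡2 → C
F(5): 9·(5−18)=-117≡13 → N
S(18): 9·(18−18)=0 → A
O(14): 9·(14−18)=-36≡16 → Q

DZZIXCNAQ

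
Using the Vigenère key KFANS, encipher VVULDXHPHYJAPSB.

FAUYVHMPUQTFPFT

Repeat the key across the message: KFANSKFANSKFANS
V(21)+K(10): 31≡5 → F
V(21)+F(5): 26≡0 → A
U(20)+A(0): 20 → U
L(11)+N(13): 24 → Y
D(3)+S(18): 21 → V
X(23)+K(10): 33≡7 → H
H(7)+F(5): 12 → M
P(15)+A(0): 15 → P
H(7)+N(13): 20 → U
Y(24)+S(18): 42≡16 → Q
J(9)+K(10): 19 → T
A(0)+F(5): 5 → F
P(15)+A(0): 15 → P
S(18)+N(13): 31≡5 → F
B(1)+S(18): 19 → T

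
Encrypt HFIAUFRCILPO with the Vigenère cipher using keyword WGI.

Repeat the key across the message: WGIWGIWGIWGI
H(7)+W(22): 29≡3 → D
F(5)+G(6): 11 → L
I(8)+I(8): 16 → Q
A(0)+W(22): 22 → W
U(20)+G(6): 26≡0 → A
F(5)+I(8): 13 → N
R(17)+W(22): 39≡13 → N
C(2)+G(6): 8 → I
I(8)+I(8): 16 → Q
L(11)+W(22): 33≡7 → H
P(15)+G(6): 21 → V
O(14)+I(8): 22 → W

DLQWANNIQHVW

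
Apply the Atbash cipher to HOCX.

H(7) → S(18)
O(14) → L(11)
C(2) → X(23)
X(23) → C(2)

SLXC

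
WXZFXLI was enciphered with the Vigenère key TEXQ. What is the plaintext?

Repeat the key across the ciphertext: TEXQTEX
W(22)−T(19): 3 → D
X(23)−E(4): 19 → T
Z(25)−X(23): 2 → C
F(5)−Q(16): -11≡15 → P
X(23)−T(19): 4 → E
L(11)−E(4): 7 → H
I(8)−X(23): -15≡11 → L

DTCPEHL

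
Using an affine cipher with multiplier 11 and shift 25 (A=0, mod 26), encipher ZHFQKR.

OYCTFE

Z(25): 11·25+25=300≡14 → O
H(7): 11·7+25=102≡24 → Y
F(5): 11·5+25=80≡2 → C
Q(16): 11·16+25=201≡19 → T
K(10): 11·10+25=135≡5 → F
R(17): 11·17+25=212≡4 → E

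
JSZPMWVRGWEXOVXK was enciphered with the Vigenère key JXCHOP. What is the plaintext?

AVXIYHMUEPQIFYVD

Repeat the key across the ciphertext: JXCHOPJXCHOPJXCH
J(9)−J(9): 0 → A
S(18)−X(23): -5≡21 → V
Z(25)−C(2): 23 → X
P(15)−H(7): 8 → I
M(12)−O(14): -2≡24 → Y
W(22)−P(15): 7 → H
V(21)−J(9): 12 → M
R(17)−X(23): -6≡20 → U
G(6)−C(2): 4 → E
W(22)−H(7): 15 → P
E(4)−O(14): -10≡16 → Q
X(23)−P(15): 8 → I
O(14)−J(9): 5 → F
V(21)−X(23): -2≡24 → Y
X(23)−C(2): 21 → V
K(10)−H(7): 3 → D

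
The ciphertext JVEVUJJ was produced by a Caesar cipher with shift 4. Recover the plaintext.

FRARQFF

J(9): 9−4=5 → F
V(21): 21−4=17 → R
E(4): 4−4=0 → A
V(21): 21−4=17 → R
U(20): 20−4=16 → Q
J(9): 9−4=5 → F
J(9): 9−4=5 → F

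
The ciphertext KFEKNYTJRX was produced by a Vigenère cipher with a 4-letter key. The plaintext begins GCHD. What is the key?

EDXH

Subtract each crib letter from the matching ciphertext letter (mod 26):
K(10)−G(6)=4 → E
F(5)−C(2)=3 → D
E(4)−H(7)=-3≡23 → X
K(10)−D(3)=7 → H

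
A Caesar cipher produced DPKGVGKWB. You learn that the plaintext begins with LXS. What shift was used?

18

From the crib: D(3)−L(11)=-8≡18, so the shift is 18.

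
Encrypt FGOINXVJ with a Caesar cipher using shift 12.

F(5): 5+12=17 → R
G(6): 6+12=18 → S
O(14): 14+12=26≡0 → A
I(8): 8+12=20 → U
N(13): 13+12=25 → Z
X(23): 23+12=35≡9 → J
V(21): 21+12=33≡7 → H
J(9): 9+12=21 → V

RSAUZJHV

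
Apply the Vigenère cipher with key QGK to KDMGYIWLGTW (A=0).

AJWWESMRQJC

Repeat the key across the message: QGKQGKQGKQG
K(10)+Q(16): 26≡0 → A
D(3)+G(6): 9 → J
M(12)+K(10): 22 → W
G(6)+Q(16): 22 → W
Y(24)+G(6): 30≡4 → E
I(8)+K(10): 18 → S
W(22)+Q(16): 38≡12 → M
L(11)+G(6): 17 → R
G(6)+K(10): 16 → Q
T(19)+Q(16): 35≡9 → J
W(22)+G(6): 28≡2 → C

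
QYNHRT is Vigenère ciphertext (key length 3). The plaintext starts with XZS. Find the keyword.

TZV

Subtract each crib letter from the matching ciphertext letter (mod 26):
Q(16)−X(23)=-7≡19 → T
Y(24)−Z(25)=-1≡25 → Z
N(13)−S(18)=-5≡21 → V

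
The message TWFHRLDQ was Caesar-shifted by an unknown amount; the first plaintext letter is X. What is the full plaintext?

XAJLVPHU

From the crib: T(19)−X(23)=-4≡22, so the shift is 22.
Subtract 22 from each ciphertext letter:
T(19): 19−22=-3≡23 → X
W(22): 22−22=0 → A
F(5): 5−22=-17≡9 → J
H(7): 7−22=-15≡11 → L
R(17): 17−22=-5≡21 → V
L(11): 11−22=-11≡15 → P
D(3): 3−22=-19≡7 → H
Q(16): 16−22=-6≡20 → U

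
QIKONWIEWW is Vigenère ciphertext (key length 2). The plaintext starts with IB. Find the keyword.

Subtract each crib letter from the matching ciphertext letter (mod 26):
Q(16)−I(8)=8 → I
I(8)−B(1)=7 → H

IH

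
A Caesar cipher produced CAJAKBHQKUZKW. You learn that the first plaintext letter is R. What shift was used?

From the crib: C(2)−R(17)=-15≡11, so the shift is 11.

11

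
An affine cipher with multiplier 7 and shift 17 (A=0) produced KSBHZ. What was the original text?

The inverse of 7 mod 26 is 15, since 7·15=105≡1. Apply D(y)=15·(y−17) mod 26:
K(10): 15·(10−17)=-105≡25 → Z
S(18): 15·(18−17)=15 → P
B(1): 15·(1−17)=-240≡20 → U
H(7): 15·(7−17)=-150≡6 → G
Z(25): 15·(25−17)=120≡16 → Q

ZPUGQ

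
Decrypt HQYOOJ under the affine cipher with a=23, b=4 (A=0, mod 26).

ZWCOOH

The inverse of 23 mod 26 is 17, since 23·17=391≡1. Apply D(y)=17·(y−4) mod 26:
H(7): 17·(7−4)=51≡25 → Z
Q(16): 17·(16−4)=204≡22 → W
Y(24): 17·(24−4)=340≡2 → C
O(14): 17·(14−4)=170≡14 → O
O(14): 17·(14−4)=170≡14 → O
J(9): 17·(9−4)=85≡7 → H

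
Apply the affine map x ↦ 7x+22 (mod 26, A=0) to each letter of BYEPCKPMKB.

DIYXKOXCOD

B(1): 7·1+22=29≡3 → D
Y(24): 7·24+22=190≡8 → I
E(4): 7·4+22=50≡24 → Y
P(15): 7·15+22=127≡23 → X
C(2): 7·2+22=36≡10 → K
K(10): 7·10+22=92≡14 → O
P(15): 7·15+22=127≡23 → X
M(12): 7·12+22=106≡2 → C
K(10): 7·10+22=92≡14 → O
B(1): 7·1+22=29≡3 → D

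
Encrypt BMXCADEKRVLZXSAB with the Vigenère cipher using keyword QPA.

RBXSPDUZRLAZNHAR

Repeat the key across the message: QPAQPAQPAQPAQPAQ
B(1)+Q(16): 17 → R
M(12)+P(15): 27≡1 → B
X(23)+A(0): 23 → X
C(2)+Q(16): 18 → S
A(0)+P(15): 15 → P
D(3)+A(0): 3 → D
E(4)+Q(16): 20 → U
K(10)+P(15): 25 → Z
R(17)+A(0): 17 → R
V(21)+Q(16): 37≡11 → L
L(11)+P(15): 26≡0 → A
Z(25)+A(0): 25 → Z
X(23)+Q(16): 39≡13 → N
S(18)+P(15): 33≡7 → H
A(0)+A(0): 0 → A
B(1)+Q(16): 17 → R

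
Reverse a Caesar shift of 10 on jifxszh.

j(9): 9−10=-1≡25 → z
i(8): 8−10=-2≡24 → y
f(5): 5−10=-5≡21 → v
x(23): 23−10=13 → n
s(18): 18−10=8 → i
z(25): 25−10=15 → p
h(7): 7−10=-3≡23 → x

zyvnipx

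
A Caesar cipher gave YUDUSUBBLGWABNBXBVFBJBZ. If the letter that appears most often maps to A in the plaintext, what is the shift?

1

The most frequent ciphertext letter is B (appears 7 times).
B is position 1; A is position 0.
Shift = 1.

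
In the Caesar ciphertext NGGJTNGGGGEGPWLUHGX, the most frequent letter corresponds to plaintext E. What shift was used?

The most frequent ciphertext letter is G (appears 8 times).
G is position 6; E is position 4.
Shift = 2.

2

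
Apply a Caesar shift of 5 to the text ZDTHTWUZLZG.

EIYMYBZEQEL

Z(25): 25+5=30≡4 → E
D(3): 3+5=8 → I
T(19): 19+5=24 → Y
H(7): 7+5=12 → M
T(19): 19+5=24 → Y
W(22): 22+5=27≡1 → B
U(20): 20+5=25 → Z
Z(25): 25+5=30≡4 → E
L(11): 11+5=16 → Q
Z(25): 25+5=30≡4 → E
G(6): 6+5=11 → L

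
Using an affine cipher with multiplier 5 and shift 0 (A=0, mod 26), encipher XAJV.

LATB

X(23): 5·23+0=115≡11 → L
A(0): 5·0+0=0 → A
J(9): 5·9+0=45≡19 → T
V(21): 5·21+0=105≡1 → B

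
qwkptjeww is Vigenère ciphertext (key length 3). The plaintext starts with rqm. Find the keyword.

zgy

Subtract each crib letter from the matching ciphertext letter (mod 26):
q(16)−r(17)=-1≡25 → z
w(22)−q(16)=6 → g
k(10)−m(12)=-2≡24 → y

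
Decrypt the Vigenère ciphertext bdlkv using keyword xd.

eaohy

Repeat the key across the ciphertext: xdxdx
b(1)−x(23): -22≡4 → e
d(3)−d(3): 0 → a
l(11)−x(23): -12≡14 → o
k(10)−d(3): 7 → h
v(21)−x(23): -2≡24 → y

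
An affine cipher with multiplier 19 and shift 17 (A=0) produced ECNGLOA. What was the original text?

The inverse of 19 mod 26 is 11, since 19·11=209≡1. Apply D(y)=11·(y−17) mod 26:
E(4): 11·(4−17)=-143≡13 → N
C(2): 11·(2−17)=-165≡17 → R
N(13): 11·(13−17)=-44≡8 → I
G(6): 11·(6−17)=-121≡9 → J
L(11): 11·(11−17)=-66≡12 → M
O(14): 11·(14−17)=-33≡19 → T
A(0): 11·(0−17)=-187≡21 → V

NRIJMTV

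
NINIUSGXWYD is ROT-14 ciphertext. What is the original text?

ZUZUGESJIKP

N(13): 13−14=-1≡25 → Z
I(8): 8−14=-6≡20 → U
N(13): 13−14=-1≡25 → Z
I(8): 8−14=-6≡20 → U
U(20): 20−14=6 → G
S(18): 18−14=4 → E
G(6): 6−14=-8≡18 → S
X(23): 23−14=9 → J
W(22): 22−14=8 → I
Y(24): 24−14=10 → K
D(3): 3−14=-11≡15 → P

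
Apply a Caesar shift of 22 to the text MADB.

M(12): 12+22=34≡8 → I
A(0): 0+22=22 → W
D(3): 3+22=25 → Z
B(1): 1+22=23 → X

IWZX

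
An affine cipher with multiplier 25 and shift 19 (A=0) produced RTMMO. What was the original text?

The inverse of 25 mod 26 is 25, since 25·25=625≡1. Apply D(y)=25·(y−19) mod 26:
R(17): 25·(17−19)=-50≡2 → C
T(19): 25·(19−19)=0 → A
M(12): 25·(12−19)=-175≡7 → H
M(12): 25·(12−19)=-175≡7 → H
O(14): 25·(14−19)=-125≡5 → F

CAHHF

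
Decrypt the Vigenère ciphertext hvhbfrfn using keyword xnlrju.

kiwkwxia

Repeat the key across the ciphertext: xnlrjuxn
h(7)−x(23): -16≡10 → k
v(21)−n(13): 8 → i
h(7)−l(11): -4≡22 → w
b(1)−r(17): -16≡10 → k
f(5)−j(9): -4≡22 → w
r(17)−u(20): -3≡23 → x
f(5)−x(23): -18≡8 → i
n(13)−n(13): 0 → a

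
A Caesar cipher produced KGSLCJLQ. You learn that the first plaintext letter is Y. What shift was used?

12

From the crib: K(10)−Y(24)=-14≡12, so the shift is 12.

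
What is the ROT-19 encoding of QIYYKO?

Q(16): 16+19=35≡9 → J
I(8): 8+19=27≡1 → B
Y(24): 24+19=43≡17 → R
Y(24): 24+19=43≡17 → R
K(10): 10+19=29≡3 → D
O(14): 14+19=33≡7 → H

JBRRDH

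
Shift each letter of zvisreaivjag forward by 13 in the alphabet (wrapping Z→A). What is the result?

z(25): 25+13=38≡12 → m
v(21): 21+13=34≡8 → i
i(8): 8+13=21 → v
s(18): 18+13=31≡5 → f
r(17): 17+13=30≡4 → e
e(4): 4+13=17 → r
a(0): 0+13=13 → n
i(8): 8+13=21 → v
v(21): 21+13=34≡8 → i
j(9): 9+13=22 → w
a(0): 0+13=13 → n
g(6): 6+13=19 → t

mivfernviwnt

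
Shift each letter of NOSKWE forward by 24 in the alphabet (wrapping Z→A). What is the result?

N(13): 13+24=37≡11 → L
O(14): 14+24=38≡12 → M
S(18): 18+24=42≡16 → Q
K(10): 10+24=34≡8 → I
W(22): 22+24=46≡20 → U
E(4): 4+24=28≡2 → C

LMQIUC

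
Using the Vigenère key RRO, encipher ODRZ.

FUFQ

Repeat the key across the message: RROR
O(14)+R(17): 31≡5 → F
D(3)+R(17): 20 → U
R(17)+O(14): 31≡5 → F
Z(25)+R(17): 42≡16 → Q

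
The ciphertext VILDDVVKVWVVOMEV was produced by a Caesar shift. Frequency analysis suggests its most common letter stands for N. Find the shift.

The most frequent ciphertext letter is V (appears 7 times).
V is position 21; N is position 13.
Shift = 8.

8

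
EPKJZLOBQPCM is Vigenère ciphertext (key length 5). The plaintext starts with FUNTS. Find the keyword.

Subtract each crib letter from the matching ciphertext letter (mod 26):
E(4)−F(5)=-1≡25 → Z
P(15)−U(20)=-5≡21 → V
K(10)−N(13)=-3≡23 → X
J(9)−T(19)=-10≡16 → Q
Z(25)−S(18)=7 → H

ZVXQH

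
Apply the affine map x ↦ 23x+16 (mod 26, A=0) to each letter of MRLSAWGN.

GRJOQCYD

M(12): 23·12+16=292≡6 → G
R(17): 23·17+16=407≡17 → R
L(11): 23·11+16=269≡9 → J
S(18): 23·18+16=430≡14 → O
A(0): 23·0+16=16 → Q
W(22): 23·22+16=522≡2 → C
G(6): 23·6+16=154≡24 → Y
N(13): 23·13+16=315≡3 → D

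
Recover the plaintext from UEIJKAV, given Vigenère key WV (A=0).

Repeat the key across the ciphertext: WVWVWVW
U(20)−W(22): -2≡24 → Y
E(4)−V(21): -17≡9 → J
I(8)−W(22): -14≡12 → M
J(9)−V(21): -12≡14 → O
K(10)−W(22): -12≡14 → O
A(0)−V(21): -21≡5 → F
V(21)−W(22): -1≡25 → Z

YJMOOFZ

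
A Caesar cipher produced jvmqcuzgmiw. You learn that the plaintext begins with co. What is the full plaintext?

From the crib: j(9)−c(2)=7, so the shift is 7.
Subtract 7 from each ciphertext letter:
j(9): 9−7=2 → c
v(21): 21−7=14 → o
m(12): 12−7=5 → f
q(16): 16−7=9 → j
c(2): 2−7=-5≡21 → v
u(20): 20−7=13 → n
z(25): 25−7=18 → s
g(6): 6−7=-1≡25 → z
m(12): 12−7=5 → f
i(8): 8−7=1 → b
w(22): 22−7=15 → p

cofjvnszfbp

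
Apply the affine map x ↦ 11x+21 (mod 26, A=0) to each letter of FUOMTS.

F(5): 11·5+21=76≡24 → Y
U(20): 11·20+21=241≡7 → H
O(14): 11·14+21=175≡19 → T
M(12): 11·12+21=153≡23 → X
T(19): 11·19+21=230≡22 → W
S(18): 11·18+21=219≡11 → L

YHTXWL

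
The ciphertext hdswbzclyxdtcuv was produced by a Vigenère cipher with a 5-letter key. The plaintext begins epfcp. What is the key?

Subtract each crib letter from the matching ciphertext letter (mod 26):
h(7)−e(4)=3 → d
d(3)−p(15)=-12≡14 → o
s(18)−f(5)=13 → n
w(22)−c(2)=20 → u
b(1)−p(15)=-14≡12 → m

donum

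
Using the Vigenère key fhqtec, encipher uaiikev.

zhyboga

Repeat the key across the message: fhqtecf
u(20)+f(5): 25 → z
a(0)+h(7): 7 → h
i(8)+q(16): 24 → y
i(8)+t(19): 27≡1 → b
k(10)+e(4): 14 → o
e(4)+c(2): 6 → g
v(21)+f(5): 26≡0 → a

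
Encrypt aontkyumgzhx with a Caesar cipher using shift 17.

a(0): 0+17=17 → r
o(14): 14+17=31≡5 → f
n(13): 13+17=30≡4 → e
t(19): 19+17=36≡10 → k
k(10): 10+17=27≡1 → b
y(24): 24+17=41≡15 → p
u(20): 20+17=37≡11 → l
m(12): 12+17=29≡3 → d
g(6): 6+17=23 → x
z(25): 25+17=42≡16 → q
h(7): 7+17=24 → y
x(23): 23+17=40≡14 → o

rfekbpldxqyo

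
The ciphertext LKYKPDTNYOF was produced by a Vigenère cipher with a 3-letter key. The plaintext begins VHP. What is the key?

QDJ

Subtract each crib letter from the matching ciphertext letter (mod 26):
L(11)−V(21)=-10≡16 → Q
K(10)−H(7)=3 → D
Y(24)−P(15)=9 → J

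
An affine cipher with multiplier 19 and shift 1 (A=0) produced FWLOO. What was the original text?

The inverse of 19 mod 26 is 11, since 19·11=209≡1. Apply D(y)=11·(y−1) mod 26:
F(5): 11·(5−1)=44≡18 → S
W(22): 11·(22−1)=231≡23 → X
L(11): 11·(11−1)=110≡6 → G
O(14): 11·(14−1)=143≡13 → N
O(14): 11·(14−1)=143≡13 → N

SXGNN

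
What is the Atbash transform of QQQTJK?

Q(16) → J(9)
Q(16) → J(9)
Q(16) → J(9)
T(19) → G(6)
J(9) → Q(16)
K(10) → P(15)

JJJGQP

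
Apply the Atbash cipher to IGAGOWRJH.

RTZTLDIQS

I(8) → R(17)
G(6) → T(19)
A(0) → Z(25)
G(6) → T(19)
O(14) → L(11)
W(22) → D(3)
R(17) → I(8)
J(9) → Q(16)
H(7) → S(18)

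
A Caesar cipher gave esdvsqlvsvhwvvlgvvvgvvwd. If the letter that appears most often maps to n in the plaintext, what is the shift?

8

The most frequent ciphertext letter is v (appears 10 times).
v is position 21; n is position 13.
Shift = 8.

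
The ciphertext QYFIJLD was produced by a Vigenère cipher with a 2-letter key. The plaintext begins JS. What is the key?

Subtract each crib letter from the matching ciphertext letter (mod 26):
Q(16)−J(9)=7 → H
Y(24)−S(18)=6 → G

HG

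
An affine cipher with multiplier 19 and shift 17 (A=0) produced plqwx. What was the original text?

empdo

The inverse of 19 mod 26 is 11, since 19·11=209≡1. Apply D(y)=11·(y−17) mod 26:
p(15): 11·(15−17)=-22≡4 → e
l(11): 11·(11−17)=-66≡12 → m
q(16): 11·(16−17)=-11≡15 → p
w(22): 11·(22−17)=55≡3 → d
x(23): 11·(23−17)=66≡14 → o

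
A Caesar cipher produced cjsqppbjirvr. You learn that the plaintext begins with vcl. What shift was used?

From the crib: c(2)−v(21)=-19≡7, so the shift is 7.

7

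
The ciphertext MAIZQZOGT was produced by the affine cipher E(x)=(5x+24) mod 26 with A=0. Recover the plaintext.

IQCVOVYMZ

The inverse of 5 mod 26 is 21, since 5·21=105≡1. Apply D(y)=21·(y−24) mod 26:
M(12): 21·(12−24)=-252≡8 → I
A(0): 21·(0−24)=-504≡16 → Q
I(8): 21·(8−24)=-336≡2 → C
Z(25): 21·(25−24)=21 → V
Q(16): 21·(16−24)=-168≡14 → O
Z(25): 21·(25−24)=21 → V
O(14): 21·(14−24)=-210≡24 → Y
G(6): 21·(6−24)=-378≡12 → M
T(19): 21·(19−24)=-105≡25 → Z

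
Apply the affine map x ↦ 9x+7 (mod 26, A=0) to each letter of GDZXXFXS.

JIYGGAGN

G(6): 9·6+7=61≡9 → J
D(3): 9·3+7=34≡8 → I
Z(25): 9·25+7=232≡24 → Y
X(23): 9·23+7=214≡6 → G
X(23): 9·23+7=214≡6 → G
F(5): 9·5+7=52≡0 → A
X(23): 9·23+7=214≡6 → G
S(18): 9·18+7=169≡13 → N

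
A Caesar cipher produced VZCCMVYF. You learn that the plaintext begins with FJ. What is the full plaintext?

From the crib: V(21)−F(5)=16, so the shift is 16.
Subtract 16 from each ciphertext letter:
V(21): 21−16=5 → F
Z(25): 25−16=9 → J
C(2): 2−16=-14≡12 → M
C(2): 2−16=-14≡12 → M
M(12): 12−16=-4≡22 → W
V(21): 21−16=5 → F
Y(24): 24−16=8 → I
F(5): 5−16=-11≡15 → P

FJMMWFIP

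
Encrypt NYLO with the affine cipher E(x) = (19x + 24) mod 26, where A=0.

LMZE

N(13): 19·13+24=271≡11 → L
Y(24): 19·24+24=480≡12 → M
L(11): 19·11+24=233≡25 → Z
O(14): 19·14+24=290≡4 → E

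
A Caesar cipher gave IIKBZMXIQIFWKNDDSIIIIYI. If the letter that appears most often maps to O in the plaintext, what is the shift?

20

The most frequent ciphertext letter is I (appears 9 times).
I is position 8; O is position 14.
Shift = -6≡20.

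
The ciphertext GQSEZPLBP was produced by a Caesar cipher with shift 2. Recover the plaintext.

EOQCXNJZN

G(6): 6−2=4 → E
Q(16): 16−2=14 → O
S(18): 18−2=16 → Q
E(4): 4−2=2 → C
Z(25): 25−2=23 → X
P(15): 15−2=13 → N
L(11): 11−2=9 → J
B(1): 1−2=-1≡25 → Z
P(15): 15−2=13 → N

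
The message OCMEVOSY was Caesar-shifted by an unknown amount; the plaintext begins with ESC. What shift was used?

10

From the crib: O(14)−E(4)=10, so the shift is 10.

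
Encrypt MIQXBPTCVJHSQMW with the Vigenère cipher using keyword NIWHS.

ZQMETCBYCBUAMTO

Repeat the key across the message: NIWHSNIWHSNIWHS
M(12)+N(13): 25 → Z
I(8)+I(8): 16 → Q
Q(16)+W(22): 38≡12 → M
X(23)+H(7): 30≡4 → E
B(1)+S(18): 19 → T
P(15)+N(13): 28≡2 → C
T(19)+I(8): 27≡1 → B
C(2)+W(22): 24 → Y
V(21)+H(7): 28≡2 → C
J(9)+S(18): 27≡1 → B
H(7)+N(13): 20 → U
S(18)+I(8): 26≡0 → A
Q(16)+W(22): 38≡12 → M
M(12)+H(7): 19 → T
W(22)+S(18): 40≡14 → O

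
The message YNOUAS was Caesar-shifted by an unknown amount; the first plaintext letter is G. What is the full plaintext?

GVWCIA

From the crib: Y(24)−G(6)=18, so the shift is 18.
Subtract 18 from each ciphertext letter:
Y(24): 24−18=6 → G
N(13): 13−18=-5≡21 → V
O(14): 14−18=-4≡22 → W
U(20): 20−18=2 → C
A(0): 0−18=-18≡8 → I
S(18): 18−18=0 → A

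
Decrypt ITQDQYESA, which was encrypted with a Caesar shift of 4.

EPMZMUAOW

I(8): 8−4=4 → E
T(19): 19−4=15 → P
Q(16): 16−4=12 → M
D(3): 3−4=-1≡25 → Z
Q(16): 16−4=12 → M
Y(24): 24−4=20 → U
E(4): 4−4=0 → A
S(18): 18−4=14 → O
A(0): 0−4=-4≡22 → W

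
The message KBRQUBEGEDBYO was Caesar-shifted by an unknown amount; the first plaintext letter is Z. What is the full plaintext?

From the crib: K(10)−Z(25)=-15≡11, so the shift is 11.
Subtract 11 from each ciphertext letter:
K(10): 10−11=-1≡25 → Z
B(1): 1−11=-10≡16 → Q
R(17): 17−11=6 → G
Q(16): 16−11=5 → F
U(20): 20−11=9 → J
B(1): 1−11=-10≡16 → Q
E(4): 4−11=-7≡19 → T
G(6): 6−11=-5≡21 → V
E(4): 4−11=-7≡19 → T
D(3): 3−11=-8≡18 → S
B(1): 1−11=-10≡16 → Q
Y(24): 24−11=13 → N
O(14): 14−11=3 → D

ZQGFJQTVTSQND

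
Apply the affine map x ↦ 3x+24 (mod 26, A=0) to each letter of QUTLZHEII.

Q(16): 3·16+24=72≡20 → U
U(20): 3·20+24=84≡6 → G
T(19): 3·19+24=81≡3 → D
L(11): 3·11+24=57≡5 → F
Z(25): 3·25+24=99≡21 → V
H(7): 3·7+24=45≡19 → T
E(4): 3·4+24=36≡10 → K
I(8): 3·8+24=48≡22 → W
I(8): 3·8+24=48≡22 → W

UGDFVTKWW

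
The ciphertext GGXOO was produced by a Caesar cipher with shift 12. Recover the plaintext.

UULCC

G(6): 6−12=-6≡20 → U
G(6): 6−12=-6≡20 → U
X(23): 23−12=11 → L
O(14): 14−12=2 → C
O(14): 14−12=2 → C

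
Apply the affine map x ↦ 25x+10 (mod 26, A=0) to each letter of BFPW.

B(1): 25·1+10=35≡9 → J
F(5): 25·5+10=135≡5 → F
P(15): 25·15+10=385≡21 → V
W(22): 25·22+10=560≡14 → O

JFVO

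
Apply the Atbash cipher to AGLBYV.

A(0) → Z(25)
G(6) → T(19)
L(11) → O(14)
B(1) → Y(24)
Y(24) → B(1)
V(21) → E(4)

ZTOYBE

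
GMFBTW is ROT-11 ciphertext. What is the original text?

VBUQIL

G(6): 6−11=-5≡21 → V
M(12): 12−11=1 → B
F(5): 5−11=-6≡20 → U
B(1): 1−11=-10≡16 → Q
T(19): 19−11=8 → I
W(22): 22−11=11 → L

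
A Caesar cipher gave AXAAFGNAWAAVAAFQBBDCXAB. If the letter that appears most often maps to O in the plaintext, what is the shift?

The most frequent ciphertext letter is A (appears 9 times).
A is position 0; O is position 14.
Shift = -14≡12.

12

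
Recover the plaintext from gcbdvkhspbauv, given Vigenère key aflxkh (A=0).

gxqgldhneeqnv

Repeat the key across the ciphertext: aflxkhaflxkha
g(6)−a(0): 6 → g
c(2)−f(5): -3≡23 → x
b(1)−l(11): -10≡16 → q
d(3)−x(23): -20≡6 → g
v(21)−k(10): 11 → l
k(10)−h(7): 3 → d
h(7)−a(0): 7 → h
s(18)−f(5): 13 → n
p(15)−l(11): 4 → e
b(1)−x(23): -22≡4 → e
a(0)−k(10): -10≡16 → q
u(20)−h(7): 13 → n
v(21)−a(0): 21 → v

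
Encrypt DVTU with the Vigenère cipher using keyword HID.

Repeat the key across the message: HIDH
D(3)+H(7): 10 → K
V(21)+I(8): 29≡3 → D
T(19)+D(3): 22 → W
U(20)+H(7): 27≡1 → B

KDWB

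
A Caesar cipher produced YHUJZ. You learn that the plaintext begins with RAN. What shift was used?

From the crib: Y(24)−R(17)=7, so the shift is 7.

7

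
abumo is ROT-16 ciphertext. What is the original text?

klewy

a(0): 0−16=-16≡10 → k
b(1): 1−16=-15≡11 → l
u(20): 20−16=4 → e
m(12): 12−16=-4≡22 → w
o(14): 14−16=-2≡24 → y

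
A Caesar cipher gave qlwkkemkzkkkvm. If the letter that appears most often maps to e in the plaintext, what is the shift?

The most frequent ciphertext letter is k (appears 6 times).
k is position 10; e is position 4.
Shift = 6.

6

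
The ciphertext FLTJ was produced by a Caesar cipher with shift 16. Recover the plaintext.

F(5): 5−16=-11≡15 → P
L(11): 11−16=-5≡21 → V
T(19): 19−16=3 → D
J(9): 9−16=-7≡19 → T

PVDT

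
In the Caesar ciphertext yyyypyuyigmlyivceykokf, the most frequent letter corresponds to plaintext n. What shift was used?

11

The most frequent ciphertext letter is y (appears 8 times).
y is position 24; n is position 13.
Shift = 11.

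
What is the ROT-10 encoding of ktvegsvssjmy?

udfoqcfcctwi

k(10): 10+10=20 → u
t(19): 19+10=29≡3 → d
v(21): 21+10=31≡5 → f
e(4): 4+10=14 → o
g(6): 6+10=16 → q
s(18): 18+10=28≡2 → c
v(21): 21+10=31≡5 → f
s(18): 18+10=28≡2 → c
s(18): 18+10=28≡2 → c
j(9): 9+10=19 → t
m(12): 12+10=22 → w
y(24): 24+10=34≡8 → i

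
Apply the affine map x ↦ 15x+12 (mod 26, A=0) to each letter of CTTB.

QLLB

C(2): 15·2+12=42≡16 → Q
T(19): 15·19+12=297≡11 → L
T(19): 15·19+12=297≡11 → L
B(1): 15·1+12=27≡1 → B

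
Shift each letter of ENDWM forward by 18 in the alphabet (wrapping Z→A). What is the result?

WFVOE

E(4): 4+18=22 → W
N(13): 13+18=31≡5 → F
D(3): 3+18=21 → V
W(22): 22+18=40≡14 → O
M(12): 12+18=30≡4 → E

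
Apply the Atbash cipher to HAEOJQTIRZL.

H(7) → S(18)
A(0) → Z(25)
E(4) → V(21)
O(14) → L(11)
J(9) → Q(16)
Q(16) → J(9)
T(19) → G(6)
I(8) → R(17)
R(17) → I(8)
Z(25) → A(0)
L(11) → O(14)

SZVLQJGRIAO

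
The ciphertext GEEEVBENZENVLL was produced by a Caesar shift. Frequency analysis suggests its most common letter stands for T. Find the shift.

The most frequent ciphertext letter is E (appears 5 times).
E is position 4; T is position 19.
Shift = -15≡11.

11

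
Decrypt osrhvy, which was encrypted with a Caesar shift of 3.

o(14): 14−3=11 → l
s(18): 18−3=15 → p
r(17): 17−3=14 → o
h(7): 7−3=4 → e
v(21): 21−3=18 → s
y(24): 24−3=21 → v

lpoesv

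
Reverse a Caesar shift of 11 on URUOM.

U(20): 20−11=9 → J
R(17): 17−11=6 → G
U(20): 20−11=9 → J
O(14): 14−11=3 → D
M(12): 12−11=1 → B

JGJDB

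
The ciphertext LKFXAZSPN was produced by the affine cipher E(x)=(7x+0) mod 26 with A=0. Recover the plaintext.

The inverse of 7 mod 26 is 15, since 7·15=105≡1. Apply D(y)=15·(y−0) mod 26:
L(11): 15·(11−0)=165≡9 → J
K(10): 15·(10−0)=150≡20 → U
F(5): 15·(5−0)=75≡23 → X
X(23): 15·(23−0)=345≡7 → H
A(0): 15·(0−0)=0 → A
Z(25): 15·(25−0)=375≡11 → L
S(18): 15·(18−0)=270≡10 → K
P(15): 15·(15−0)=225≡17 → R
N(13): 15·(13−0)=195≡13 → N

JUXHALKRN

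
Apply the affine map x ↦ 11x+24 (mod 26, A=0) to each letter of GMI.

MAI

G(6): 11·6+24=90≡12 → M
M(12): 11·12+24=156≡0 → A
I(8): 11·8+24=112≡8 → I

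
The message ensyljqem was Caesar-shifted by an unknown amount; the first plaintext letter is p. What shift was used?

From the crib: e(4)−p(15)=-11≡15, so the shift is 15.

15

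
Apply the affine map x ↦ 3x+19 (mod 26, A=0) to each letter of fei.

f(5): 3·5+19=34≡8 → i
e(4): 3·4+19=31≡5 → f
i(8): 3·8+19=43≡17 → r

ifr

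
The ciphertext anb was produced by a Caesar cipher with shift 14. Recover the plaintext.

mzn

a(0): 0−14=-14≡12 → m
n(13): 13−14=-1≡25 → z
b(1): 1−14=-13≡13 → n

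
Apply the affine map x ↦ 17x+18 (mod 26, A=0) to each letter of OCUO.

WAUW

O(14): 17·14+18=256≡22 → W
C(2): 17·2+18=52≡0 → A
U(20): 17·20+18=358≡20 → U
O(14): 17·14+18=256≡22 → W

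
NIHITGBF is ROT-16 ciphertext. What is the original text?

XSRSDQLP

N(13): 13−16=-3≡23 → X
I(8): 8−16=-8≡18 → S
H(7): 7−16=-9≡17 → R
I(8): 8−16=-8≡18 → S
T(19): 19−16=3 → D
G(6): 6−16=-10≡16 → Q
B(1): 1−16=-15≡11 → L
F(5): 5−16=-11≡15 → P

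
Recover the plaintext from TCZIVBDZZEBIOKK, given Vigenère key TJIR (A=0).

ATRRCSVIGVTRVBC

Repeat the key across the ciphertext: TJIRTJIRTJIRTJI
T(19)−T(19): 0 → A
C(2)−J(9): -7≡19 → T
Z(25)−I(8): 17 → R
I(8)−R(17): -9≡17 → R
V(21)−T(19): 2 → C
B(1)−J(9): -8≡18 → S
D(3)−I(8): -5≡21 → V
Z(25)−R(17): 8 → I
Z(25)−T(19): 6 → G
E(4)−J(9): -5≡21 → V
B(1)−I(8): -7≡19 → T
I(8)−R(17): -9≡17 → R
O(14)−T(19): -5≡21 → V
K(10)−J(9): 1 → B
K(10)−I(8): 2 → C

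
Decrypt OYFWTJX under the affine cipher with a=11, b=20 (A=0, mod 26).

QYBMHZF

The inverse of 11 mod 26 is 19, since 11·19=209≡1. Apply D(y)=19·(y−20) mod 26:
O(14): 19·(14−20)=-114≡16 → Q
Y(24): 19·(24−20)=76≡24 → Y
F(5): 19·(5−20)=-285≡1 → B
W(22): 19·(22−20)=38≡12 → M
T(19): 19·(19−20)=-19≡7 → H
J(9): 19·(9−20)=-209≡25 → Z
X(23): 19·(23−20)=57≡5 → F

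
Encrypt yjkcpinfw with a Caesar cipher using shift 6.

y(24): 24+6=30≡4 → e
j(9): 9+6=15 → p
k(10): 10+6=16 → q
c(2): 2+6=8 → i
p(15): 15+6=21 → v
i(8): 8+6=14 → o
n(13): 13+6=19 → t
f(5): 5+6=11 → l
w(22): 22+6=28≡2 → c

epqivotlc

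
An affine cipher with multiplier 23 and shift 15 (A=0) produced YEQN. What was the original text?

The inverse of 23 mod 26 is 17, since 23·17=391≡1. Apply D(y)=17·(y−15) mod 26:
Y(24): 17·(24−15)=153≡23 → X
E(4): 17·(4−15)=-187≡21 → V
Q(16): 17·(16−15)=17 → R
N(13): 17·(13−15)=-34≡18 → S

XVRS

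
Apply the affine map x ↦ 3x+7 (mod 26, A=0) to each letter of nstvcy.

n(13): 3·13+7=46≡20 → u
s(18): 3·18+7=61≡9 → j
t(19): 3·19+7=64≡12 → m
v(21): 3·21+7=70≡18 → s
c(2): 3·2+7=13 → n
y(24): 3·24+7=79≡1 → b

ujmsnb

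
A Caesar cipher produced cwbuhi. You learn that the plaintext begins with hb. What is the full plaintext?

hbgzmn

From the crib: c(2)−h(7)=-5≡21, so the shift is 21.
Subtract 21 from each ciphertext letter:
c(2): 2−21=-19≡7 → h
w(22): 22−21=1 → b
b(1): 1−21=-20≡6 → g
u(20): 20−21=-1≡25 → z
h(7): 7−21=-14≡12 → m
i(8): 8−21=-13≡13 → n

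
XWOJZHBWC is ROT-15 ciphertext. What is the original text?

X(23): 23−15=8 → I
W(22): 22−15=7 → H
O(14): 14−15=-1≡25 → Z
J(9): 9−15=-6≡20 → U
Z(25): 25−15=10 → K
H(7): 7−15=-8≡18 → S
B(1): 1−15=-14≡12 → M
W(22): 22−15=7 → H
C(2): 2−15=-13≡13 → N

IHZUKSMHN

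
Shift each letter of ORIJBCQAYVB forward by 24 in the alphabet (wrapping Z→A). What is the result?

O(14): 14+24=38≡12 → M
R(17): 17+24=41≡15 → P
I(8): 8+24=32≡6 → G
J(9): 9+24=33≡7 → H
B(1): 1+24=25 → Z
C(2): 2+24=26≡0 → A
Q(16): 16+24=40≡14 → O
A(0): 0+24=24 → Y
Y(24): 24+24=48≡22 → W
V(21): 21+24=45≡19 → T
B(1): 1+24=25 → Z

MPGHZAOYWTZ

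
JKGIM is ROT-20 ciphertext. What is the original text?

J(9): 9−20=-11≡15 → P
K(10): 10−20=-10≡16 → Q
G(6): 6−20=-14≡12 → M
I(8): 8−20=-12≡14 → O
M(12): 12−20=-8≡18 → S

PQMOS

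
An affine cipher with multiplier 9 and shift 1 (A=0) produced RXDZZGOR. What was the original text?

WOGUUPNW

The inverse of 9 mod 26 is 3, since 9·3=27≡1. Apply D(y)=3·(y−1) mod 26:
R(17): 3·(17−1)=48≡22 → W
X(23): 3·(23−1)=66≡14 → O
D(3): 3·(3−1)=6 → G
Z(25): 3·(25−1)=72≡20 → U
Z(25): 3·(25−1)=72≡20 → U
G(6): 3·(6−1)=15 → P
O(14): 3·(14−1)=39≡13 → N
R(17): 3·(17−1)=48≡22 → W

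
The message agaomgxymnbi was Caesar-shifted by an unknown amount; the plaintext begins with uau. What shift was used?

6

From the crib: a(0)−u(20)=-20≡6, so the shift is 6.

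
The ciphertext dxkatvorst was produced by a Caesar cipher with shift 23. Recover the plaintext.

d(3): 3−23=-20≡6 → g
x(23): 23−23=0 → a
k(10): 10−23=-13≡13 → n
a(0): 0−23=-23≡3 → d
t(19): 19−23=-4≡22 → w
v(21): 21−23=-2≡24 → y
o(14): 14−23=-9≡17 → r
r(17): 17−23=-6≡20 → u
s(18): 18−23=-5≡21 → v
t(19): 19−23=-4≡22 → w

gandwyruvw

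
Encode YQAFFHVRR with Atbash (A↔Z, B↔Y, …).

Y(24) → B(1)
Q(16) → J(9)
A(0) → Z(25)
F(5) → U(20)
F(5) → U(20)
H(7) → S(18)
V(21) → E(4)
R(17) → I(8)
R(17) → I(8)

BJZUUSEII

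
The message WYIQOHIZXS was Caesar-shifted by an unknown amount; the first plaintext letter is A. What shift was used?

From the crib: W(22)−A(0)=22, so the shift is 22.

22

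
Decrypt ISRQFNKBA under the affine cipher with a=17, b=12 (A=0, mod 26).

MILOVXGHK

The inverse of 17 mod 26 is 23, since 17·23=391≡1. Apply D(y)=23·(y−12) mod 26:
I(8): 23·(8−12)=-92≡12 → M
S(18): 23·(18−12)=138≡8 → I
R(17): 23·(17−12)=115≡11 → L
Q(16): 23·(16−12)=92≡14 → O
F(5): 23·(5−12)=-161≡21 → V
N(13): 23·(13−12)=23 → X
K(10): 23·(10−12)=-46≡6 → G
B(1): 23·(1−12)=-253≡7 → H
A(0): 23·(0−12)=-276≡10 → K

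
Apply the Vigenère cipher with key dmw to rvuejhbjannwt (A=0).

uhqhvdevwqzsw

Repeat the key across the message: dmwdmwdmwdmwd
r(17)+d(3): 20 → u
v(21)+m(12): 33≡7 → h
u(20)+w(22): 42≡16 → q
e(4)+d(3): 7 → h
j(9)+m(12): 21 → v
h(7)+w(22): 29≡3 → d
b(1)+d(3): 4 → e
j(9)+m(12): 21 → v
a(0)+w(22): 22 → w
n(13)+d(3): 16 → q
n(13)+m(12): 25 → z
w(22)+w(22): 44≡18 → s
t(19)+d(3): 22 → w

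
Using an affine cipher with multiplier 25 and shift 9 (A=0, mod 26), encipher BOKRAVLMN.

B(1): 25·1+9=34≡8 → I
O(14): 25·14+9=359≡21 → V
K(10): 25·10+9=259≡25 → Z
R(17): 25·17+9=434≡18 → S
A(0): 25·0+9=9 → J
V(21): 25·21+9=534≡14 → O
L(11): 25·11+9=284≡24 → Y
M(12): 25·12+9=309≡23 → X
N(13): 25·13+9=334≡22 → W

IVZSJOYXW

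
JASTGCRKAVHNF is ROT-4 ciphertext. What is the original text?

J(9): 9−4=5 → F
A(0): 0−4=-4≡22 → W
S(18): 18−4=14 → O
T(19): 19−4=15 → P
G(6): 6−4=2 → C
C(2): 2−4=-2≡24 → Y
R(17): 17−4=13 → N
K(10): 10−4=6 → G
A(0): 0−4=-4≡22 → W
V(21): 21−4=17 → R
H(7): 7−4=3 → D
N(13): 13−4=9 → J
F(5): 5−4=1 → B

FWOPCYNGWRDJB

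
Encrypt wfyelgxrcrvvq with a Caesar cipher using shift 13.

w(22): 22+13=35≡9 → j
f(5): 5+13=18 → s
y(24): 24+13=37≡11 → l
e(4): 4+13=17 → r
l(11): 11+13=24 → y
g(6): 6+13=19 → t
x(23): 23+13=36≡10 → k
r(17): 17+13=30≡4 → e
c(2): 2+13=15 → p
r(17): 17+13=30≡4 → e
v(21): 21+13=34≡8 → i
v(21): 21+13=34≡8 → i
q(16): 16+13=29≡3 → d

jslrytkepeiid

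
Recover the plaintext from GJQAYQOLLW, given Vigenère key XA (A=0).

JJTABQRLOW

Repeat the key across the ciphertext: XAXAXAXAXA
G(6)−X(23): -17≡9 → J
J(9)−A(0): 9 → J
Q(16)−X(23): -7≡19 → T
A(0)−A(0): 0 → A
Y(24)−X(23): 1 → B
Q(16)−A(0): 16 → Q
O(14)−X(23): -9≡17 → R
L(11)−A(0): 11 → L
L(11)−X(23): -12≡14 → O
W(22)−A(0): 22 → W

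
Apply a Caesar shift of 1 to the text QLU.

RMV

Q(16): 16+1=17 → R
L(11): 11+1=12 → M
U(20): 20+1=21 → V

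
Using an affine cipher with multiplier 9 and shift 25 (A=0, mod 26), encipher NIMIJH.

N(13): 9·13+25=142≡12 → M
I(8): 9·8+25=97≡19 → T
M(12): 9·12+25=133≡3 → D
I(8): 9·8+25=97≡19 → T
J(9): 9·9+25=106≡2 → C
H(7): 9·7+25=88≡10 → K

MTDTCK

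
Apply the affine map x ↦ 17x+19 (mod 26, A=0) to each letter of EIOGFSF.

E(4): 17·4+19=87≡9 → J
I(8): 17·8+19=155≡25 → Z
O(14): 17·14+19=257≡23 → X
G(6): 17·6+19=121≡17 → R
F(5): 17·5+19=104≡0 → A
S(18): 17·18+19=325≡13 → N
F(5): 17·5+19=104≡0 → A

JZXRANA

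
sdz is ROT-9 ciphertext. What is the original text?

juq

s(18): 18−9=9 → j
d(3): 3−9=-6≡20 → u
z(25): 25−9=16 → q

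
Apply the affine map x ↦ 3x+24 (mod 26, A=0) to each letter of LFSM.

FNAI

L(11): 3·11+24=57≡5 → F
F(5): 3·5+24=39≡13 → N
S(18): 3·18+24=78≡0 → A
M(12): 3·12+24=60≡8 → I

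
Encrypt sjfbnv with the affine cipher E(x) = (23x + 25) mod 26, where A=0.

xykwmo

s(18): 23·18+25=439≡23 → x
j(9): 23·9+25=232≡24 → y
f(5): 23·5+25=140≡10 → k
b(1): 23·1+25=48≡22 → w
n(13): 23·13+25=324≡12 → m
v(21): 23·21+25=508≡14 → o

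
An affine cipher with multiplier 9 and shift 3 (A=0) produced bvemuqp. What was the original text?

ucdbznk

The inverse of 9 mod 26 is 3, since 9·3=27≡1. Apply D(y)=3·(y−3) mod 26:
b(1): 3·(1−3)=-6≡20 → u
v(21): 3·(21−3)=54≡2 → c
e(4): 3·(4−3)=3 → d
m(12): 3·(12−3)=27≡1 → b
u(20): 3·(20−3)=51≡25 → z
q(16): 3·(16−3)=39≡13 → n
p(15): 3·(15−3)=36≡10 → k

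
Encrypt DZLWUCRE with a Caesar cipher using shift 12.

D(3): 3+12=15 → P
Z(25): 25+12=37≡11 → L
L(11): 11+12=23 → X
W(22): 22+12=34≡8 → I
U(20): 20+12=32≡6 → G
C(2): 2+12=14 → O
R(17): 17+12=29≡3 → D
E(4): 4+12=16 → Q

PLXIGODQ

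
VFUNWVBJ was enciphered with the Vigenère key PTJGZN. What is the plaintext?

GMLHXIMQ

Repeat the key across the ciphertext: PTJGZNPT
V(21)−P(15): 6 → G
F(5)−T(19): -14≡12 → M
U(20)−J(9): 11 → L
N(13)−G(6): 7 → H
W(22)−Z(25): -3≡23 → X
V(21)−N(13): 8 → I
B(1)−P(15): -14≡12 → M
J(9)−T(19): -10≡16 → Q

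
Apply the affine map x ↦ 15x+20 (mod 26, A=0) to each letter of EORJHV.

E(4): 15·4+20=80≡2 → C
O(14): 15·14+20=230≡22 → W
R(17): 15·17+20=275≡15 → P
J(9): 15·9+20=155≡25 → Z
H(7): 15·7+20=125≡21 → V
V(21): 15·21+20=335≡23 → X

CWPZVX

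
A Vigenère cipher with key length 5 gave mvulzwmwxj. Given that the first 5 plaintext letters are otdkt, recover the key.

Subtract each crib letter from the matching ciphertext letter (mod 26):
m(12)−o(14)=-2≡24 → y
v(21)−t(19)=2 → c
u(20)−d(3)=17 → r
l(11)−k(10)=1 → b
z(25)−t(19)=6 → g

ycrbg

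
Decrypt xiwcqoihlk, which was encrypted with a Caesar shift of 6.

x(23): 23−6=17 → r
i(8): 8−6=2 → c
w(22): 22−6=16 → q
c(2): 2−6=-4≡22 → w
q(16): 16−6=10 → k
o(14): 14−6=8 → i
i(8): 8−6=2 → c
h(7): 7−6=1 → b
l(11): 11−6=5 → f
k(10): 10−6=4 → e

rcqwkicbfe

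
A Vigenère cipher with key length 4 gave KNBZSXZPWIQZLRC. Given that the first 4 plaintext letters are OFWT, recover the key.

Subtract each crib letter from the matching ciphertext letter (mod 26):
K(10)−O(14)=-4≡22 → W
N(13)−F(5)=8 → I
B(1)−W(22)=-21≡5 → F
Z(25)−T(19)=6 → G

WIFG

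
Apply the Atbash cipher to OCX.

O(14) → L(11)
C(2) → X(23)
X(23) → C(2)

LXC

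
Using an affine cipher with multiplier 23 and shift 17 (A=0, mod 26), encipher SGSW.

PZPD

S(18): 23·18+17=431≡15 → P
G(6): 23·6+17=155≡25 → Z
S(18): 23·18+17=431≡15 → P
W(22): 23·22+17=523≡3 → D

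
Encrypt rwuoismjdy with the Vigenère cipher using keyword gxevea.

xtyjmssght

Repeat the key across the message: gxeveagxev
r(17)+g(6): 23 → x
w(22)+x(23): 45≡19 → t
u(20)+e(4): 24 → y
o(14)+v(21): 35≡9 → j
i(8)+e(4): 12 → m
s(18)+a(0): 18 → s
m(12)+g(6): 18 → s
j(9)+x(23): 32≡6 → g
d(3)+e(4): 7 → h
y(24)+v(21): 45≡19 → t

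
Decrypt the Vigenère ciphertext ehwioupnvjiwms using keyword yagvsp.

Repeat the key across the ciphertext: yagvspyagvspya
e(4)−y(24): -20≡6 → g
h(7)−a(0): 7 → h
w(22)−g(6): 16 → q
i(8)−v(21): -13≡13 → n
o(14)−s(18): -4≡22 → w
u(20)−p(15): 5 → f
p(15)−y(24): -9≡17 → r
n(13)−a(0): 13 → n
v(21)−g(6): 15 → p
j(9)−v(21): -12≡14 → o
i(8)−s(18): -10≡16 → q
w(22)−p(15): 7 → h
m(12)−y(24): -12≡14 → o
s(18)−a(0): 18 → s

ghqnwfrnpoqhos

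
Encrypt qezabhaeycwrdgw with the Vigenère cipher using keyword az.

qdzzbgadybwqdfw

Repeat the key across the message: azazazazazazaza
q(16)+a(0): 16 → q
e(4)+z(25): 29≡3 → d
z(25)+a(0): 25 → z
a(0)+z(25): 25 → z
b(1)+a(0): 1 → b
h(7)+z(25): 32≡6 → g
a(0)+a(0): 0 → a
e(4)+z(25): 29≡3 → d
y(24)+a(0): 24 → y
c(2)+z(25): 27≡1 → b
w(22)+a(0): 22 → w
r(17)+z(25): 42≡16 → q
d(3)+a(0): 3 → d
g(6)+z(25): 31≡5 → f
w(22)+a(0): 22 → w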